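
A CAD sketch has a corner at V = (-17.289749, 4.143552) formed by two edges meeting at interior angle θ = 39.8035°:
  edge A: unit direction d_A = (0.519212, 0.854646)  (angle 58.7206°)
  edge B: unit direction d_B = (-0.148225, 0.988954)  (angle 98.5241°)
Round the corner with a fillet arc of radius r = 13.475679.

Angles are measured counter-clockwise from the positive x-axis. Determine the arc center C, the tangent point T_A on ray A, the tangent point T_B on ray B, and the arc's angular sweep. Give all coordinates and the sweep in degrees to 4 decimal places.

bisector direction at 78.6223° = (0.197275,0.980348)
center distance |VC| = r/sin(θ/2) = 13.475679/sin(19.9017°) = 39.586814
C = V + |VC|·bis = (-9.4803,42.9524)
T_A = V + ((C−V)·d_A)·d_A = V + 37.2226·d_A = (2.0367,35.9557)
T_B = V + ((C−V)·d_B)·d_B = V + 37.2226·d_B = (-22.8071,40.9550)
sweep = 180° − θ = 140.1965°

center=(-9.4803,42.9524) T_A=(2.0367,35.9557) T_B=(-22.8071,40.9550) sweep=140.1965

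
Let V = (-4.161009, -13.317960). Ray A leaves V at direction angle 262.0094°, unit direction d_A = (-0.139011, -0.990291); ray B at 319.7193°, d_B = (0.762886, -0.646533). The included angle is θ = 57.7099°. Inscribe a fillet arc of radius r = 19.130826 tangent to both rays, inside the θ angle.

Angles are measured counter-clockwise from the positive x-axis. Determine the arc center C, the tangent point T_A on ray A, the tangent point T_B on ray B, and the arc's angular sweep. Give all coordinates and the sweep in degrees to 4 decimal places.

bisector direction at 290.8644° = (0.356157,-0.934426)
center distance |VC| = r/sin(θ/2) = 19.130826/sin(28.8549°) = 39.641667
C = V + |VC|·bis = (9.9576,-50.3602)
T_A = V + ((C−V)·d_A)·d_A = V + 34.7199·d_A = (-8.9874,-47.7008)
T_B = V + ((C−V)·d_B)·d_B = V + 34.7199·d_B = (22.3263,-35.7655)
sweep = 180° − θ = 122.2901°

center=(9.9576,-50.3602) T_A=(-8.9874,-47.7008) T_B=(22.3263,-35.7655) sweep=122.2901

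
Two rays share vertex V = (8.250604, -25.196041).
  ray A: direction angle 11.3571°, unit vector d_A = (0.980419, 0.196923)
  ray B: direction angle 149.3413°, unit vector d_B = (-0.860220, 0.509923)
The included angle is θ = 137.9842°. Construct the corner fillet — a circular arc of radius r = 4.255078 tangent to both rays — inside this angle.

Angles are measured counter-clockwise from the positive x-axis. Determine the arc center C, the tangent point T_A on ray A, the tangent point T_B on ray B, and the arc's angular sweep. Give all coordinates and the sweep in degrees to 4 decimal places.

center=(9.0147,-20.7025) T_A=(9.8527,-24.8743) T_B=(6.8450,-24.3628) sweep=42.0158

bisector direction at 80.3492° = (0.167643,0.985848)
center distance |VC| = r/sin(θ/2) = 4.255078/sin(68.9921°) = 4.558047
C = V + |VC|·bis = (9.0147,-20.7025)
T_A = V + ((C−V)·d_A)·d_A = V + 1.6340·d_A = (9.8527,-24.8743)
T_B = V + ((C−V)·d_B)·d_B = V + 1.6340·d_B = (6.8450,-24.3628)
sweep = 180° − θ = 42.0158°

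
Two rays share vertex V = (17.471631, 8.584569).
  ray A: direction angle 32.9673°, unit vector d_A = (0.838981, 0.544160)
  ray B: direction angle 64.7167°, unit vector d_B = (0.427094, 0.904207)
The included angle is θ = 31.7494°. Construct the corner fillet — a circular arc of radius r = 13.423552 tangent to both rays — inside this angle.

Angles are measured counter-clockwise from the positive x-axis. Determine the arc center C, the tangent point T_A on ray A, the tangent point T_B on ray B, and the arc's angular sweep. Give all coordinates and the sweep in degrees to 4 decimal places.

center=(49.7694,45.5326) T_A=(57.0739,34.2705) T_B=(37.6317,51.2657) sweep=148.2506

bisector direction at 48.8420° = (0.658138,0.752898)
center distance |VC| = r/sin(θ/2) = 13.423552/sin(15.8747°) = 49.074435
C = V + |VC|·bis = (49.7694,45.5326)
T_A = V + ((C−V)·d_A)·d_A = V + 47.2028·d_A = (57.0739,34.2705)
T_B = V + ((C−V)·d_B)·d_B = V + 47.2028·d_B = (37.6317,51.2657)
sweep = 180° − θ = 148.2506°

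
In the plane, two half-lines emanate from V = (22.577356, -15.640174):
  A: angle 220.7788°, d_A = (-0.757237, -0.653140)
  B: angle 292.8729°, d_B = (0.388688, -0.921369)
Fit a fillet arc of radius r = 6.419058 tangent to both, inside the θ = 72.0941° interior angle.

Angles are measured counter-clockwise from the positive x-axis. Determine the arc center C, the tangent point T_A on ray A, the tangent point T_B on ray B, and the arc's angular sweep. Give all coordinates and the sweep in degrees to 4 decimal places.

bisector direction at 256.8259° = (-0.227912,-0.973682)
center distance |VC| = r/sin(θ/2) = 6.419058/sin(36.0470°) = 10.908428
C = V + |VC|·bis = (20.0912,-26.2615)
T_A = V + ((C−V)·d_A)·d_A = V + 8.8198·d_A = (15.8987,-21.4008)
T_B = V + ((C−V)·d_B)·d_B = V + 8.8198·d_B = (26.0055,-23.7665)
sweep = 180° − θ = 107.9059°

center=(20.0912,-26.2615) T_A=(15.8987,-21.4008) T_B=(26.0055,-23.7665) sweep=107.9059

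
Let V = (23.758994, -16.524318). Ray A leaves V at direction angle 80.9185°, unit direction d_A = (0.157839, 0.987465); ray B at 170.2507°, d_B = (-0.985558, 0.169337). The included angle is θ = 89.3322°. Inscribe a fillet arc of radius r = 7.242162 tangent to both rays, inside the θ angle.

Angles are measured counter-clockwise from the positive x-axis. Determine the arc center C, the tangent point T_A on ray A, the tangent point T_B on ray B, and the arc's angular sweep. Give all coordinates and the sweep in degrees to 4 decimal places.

center=(17.7641,-8.1460) T_A=(24.9155,-9.2891) T_B=(16.5377,-15.2836) sweep=90.6678

bisector direction at 125.5846° = (-0.581904,0.813257)
center distance |VC| = r/sin(θ/2) = 7.242162/sin(44.6661°) = 10.302176
C = V + |VC|·bis = (17.7641,-8.1460)
T_A = V + ((C−V)·d_A)·d_A = V + 7.3271·d_A = (24.9155,-9.2891)
T_B = V + ((C−V)·d_B)·d_B = V + 7.3271·d_B = (16.5377,-15.2836)
sweep = 180° − θ = 90.6678°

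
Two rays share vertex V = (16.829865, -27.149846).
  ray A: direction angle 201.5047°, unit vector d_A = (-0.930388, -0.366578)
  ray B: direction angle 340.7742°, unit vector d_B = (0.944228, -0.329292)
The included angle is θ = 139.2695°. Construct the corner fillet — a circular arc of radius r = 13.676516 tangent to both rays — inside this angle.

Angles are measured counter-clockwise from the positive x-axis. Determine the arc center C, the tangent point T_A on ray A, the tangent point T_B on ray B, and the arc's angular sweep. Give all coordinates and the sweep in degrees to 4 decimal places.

center=(17.1200,-41.7354) T_A=(12.1065,-29.0109) T_B=(21.6235,-28.8216) sweep=40.7305

bisector direction at 271.1395° = (0.019886,-0.999802)
center distance |VC| = r/sin(θ/2) = 13.676516/sin(69.6347°) = 14.588389
C = V + |VC|·bis = (17.1200,-41.7354)
T_A = V + ((C−V)·d_A)·d_A = V + 5.0768·d_A = (12.1065,-29.0109)
T_B = V + ((C−V)·d_B)·d_B = V + 5.0768·d_B = (21.6235,-28.8216)
sweep = 180° − θ = 40.7305°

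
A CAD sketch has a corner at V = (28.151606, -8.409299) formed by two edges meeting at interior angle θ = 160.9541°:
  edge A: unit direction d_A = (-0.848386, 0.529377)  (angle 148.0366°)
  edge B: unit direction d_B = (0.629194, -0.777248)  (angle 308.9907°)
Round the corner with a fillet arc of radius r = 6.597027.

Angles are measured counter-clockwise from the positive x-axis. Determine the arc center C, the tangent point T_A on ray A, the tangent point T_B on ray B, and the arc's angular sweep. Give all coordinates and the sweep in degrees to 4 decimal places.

center=(23.7204,-13.4203) T_A=(27.2127,-7.8234) T_B=(28.8479,-9.2695) sweep=19.0459

bisector direction at 228.5137° = (-0.662442,-0.749114)
center distance |VC| = r/sin(θ/2) = 6.597027/sin(80.4771°) = 6.689208
C = V + |VC|·bis = (23.7204,-13.4203)
T_A = V + ((C−V)·d_A)·d_A = V + 1.1067·d_A = (27.2127,-7.8234)
T_B = V + ((C−V)·d_B)·d_B = V + 1.1067·d_B = (28.8479,-9.2695)
sweep = 180° − θ = 19.0459°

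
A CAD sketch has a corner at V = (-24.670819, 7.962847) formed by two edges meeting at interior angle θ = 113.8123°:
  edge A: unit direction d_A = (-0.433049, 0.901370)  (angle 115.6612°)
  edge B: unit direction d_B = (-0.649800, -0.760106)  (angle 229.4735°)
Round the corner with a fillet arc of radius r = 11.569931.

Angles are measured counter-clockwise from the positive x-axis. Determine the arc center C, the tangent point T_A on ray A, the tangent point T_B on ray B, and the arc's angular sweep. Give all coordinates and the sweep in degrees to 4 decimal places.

center=(-38.3650,9.7494) T_A=(-27.9363,14.7597) T_B=(-29.5707,2.2312) sweep=66.1877

bisector direction at 172.5673° = (-0.991598,0.129361)
center distance |VC| = r/sin(θ/2) = 11.569931/sin(56.9061°) = 13.810270
C = V + |VC|·bis = (-38.3650,9.7494)
T_A = V + ((C−V)·d_A)·d_A = V + 7.5406·d_A = (-27.9363,14.7597)
T_B = V + ((C−V)·d_B)·d_B = V + 7.5406·d_B = (-29.5707,2.2312)
sweep = 180° − θ = 66.1877°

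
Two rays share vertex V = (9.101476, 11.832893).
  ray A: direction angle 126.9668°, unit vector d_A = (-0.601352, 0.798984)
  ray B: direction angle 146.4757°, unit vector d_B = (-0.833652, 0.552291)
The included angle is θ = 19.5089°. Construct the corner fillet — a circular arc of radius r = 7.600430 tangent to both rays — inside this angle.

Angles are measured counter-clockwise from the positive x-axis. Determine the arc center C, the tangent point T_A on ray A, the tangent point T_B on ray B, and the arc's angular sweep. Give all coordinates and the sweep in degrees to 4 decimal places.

bisector direction at 136.7212° = (-0.728027,0.685548)
center distance |VC| = r/sin(θ/2) = 7.600430/sin(9.7545°) = 44.859867
C = V + |VC|·bis = (-23.5577,42.5865)
T_A = V + ((C−V)·d_A)·d_A = V + 44.2113·d_A = (-17.4851,47.1570)
T_B = V + ((C−V)·d_B)·d_B = V + 44.2113·d_B = (-27.7554,36.2504)
sweep = 180° − θ = 160.4911°

center=(-23.5577,42.5865) T_A=(-17.4851,47.1570) T_B=(-27.7554,36.2504) sweep=160.4911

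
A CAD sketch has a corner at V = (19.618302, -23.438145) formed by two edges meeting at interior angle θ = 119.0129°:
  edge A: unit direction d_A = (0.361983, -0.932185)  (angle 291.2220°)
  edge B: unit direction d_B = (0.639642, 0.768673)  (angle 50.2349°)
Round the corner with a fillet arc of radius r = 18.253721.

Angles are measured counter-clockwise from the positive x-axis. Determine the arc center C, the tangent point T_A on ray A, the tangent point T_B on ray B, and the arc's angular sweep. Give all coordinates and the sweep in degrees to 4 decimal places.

bisector direction at 350.7284° = (0.986936,-0.161114)
center distance |VC| = r/sin(θ/2) = 18.253721/sin(59.5065°) = 21.183720
C = V + |VC|·bis = (40.5253,-26.8511)
T_A = V + ((C−V)·d_A)·d_A = V + 10.7495·d_A = (23.5094,-33.4587)
T_B = V + ((C−V)·d_B)·d_B = V + 10.7495·d_B = (26.4941,-15.1753)
sweep = 180° − θ = 60.9871°

center=(40.5253,-26.8511) T_A=(23.5094,-33.4587) T_B=(26.4941,-15.1753) sweep=60.9871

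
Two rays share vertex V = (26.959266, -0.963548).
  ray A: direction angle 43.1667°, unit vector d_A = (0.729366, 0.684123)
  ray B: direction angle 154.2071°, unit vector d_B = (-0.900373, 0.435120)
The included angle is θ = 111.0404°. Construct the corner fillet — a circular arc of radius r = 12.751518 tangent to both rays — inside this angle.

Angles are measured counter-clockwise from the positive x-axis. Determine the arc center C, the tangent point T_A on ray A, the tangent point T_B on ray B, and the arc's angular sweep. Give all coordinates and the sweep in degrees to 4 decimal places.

center=(24.6229,14.3280) T_A=(33.3465,5.0275) T_B=(19.0745,2.8469) sweep=68.9596

bisector direction at 98.6869° = (-0.151035,0.988528)
center distance |VC| = r/sin(θ/2) = 12.751518/sin(55.5202°) = 15.469026
C = V + |VC|·bis = (24.6229,14.3280)
T_A = V + ((C−V)·d_A)·d_A = V + 8.7573·d_A = (33.3465,5.0275)
T_B = V + ((C−V)·d_B)·d_B = V + 8.7573·d_B = (19.0745,2.8469)
sweep = 180° − θ = 68.9596°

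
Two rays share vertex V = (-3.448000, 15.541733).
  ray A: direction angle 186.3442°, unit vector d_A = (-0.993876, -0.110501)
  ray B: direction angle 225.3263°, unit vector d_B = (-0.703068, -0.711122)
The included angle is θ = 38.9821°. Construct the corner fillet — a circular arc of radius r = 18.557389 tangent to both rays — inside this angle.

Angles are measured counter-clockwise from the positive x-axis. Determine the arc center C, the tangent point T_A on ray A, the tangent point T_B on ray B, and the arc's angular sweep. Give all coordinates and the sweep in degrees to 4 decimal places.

center=(-53.5068,-8.6956) T_A=(-55.5574,9.7481) T_B=(-40.3102,-21.7427) sweep=141.0179

bisector direction at 205.8353° = (-0.900051,-0.435785)
center distance |VC| = r/sin(θ/2) = 18.557389/sin(19.4911°) = 55.617727
C = V + |VC|·bis = (-53.5068,-8.6956)
T_A = V + ((C−V)·d_A)·d_A = V + 52.4305·d_A = (-55.5574,9.7481)
T_B = V + ((C−V)·d_B)·d_B = V + 52.4305·d_B = (-40.3102,-21.7427)
sweep = 180° − θ = 141.0179°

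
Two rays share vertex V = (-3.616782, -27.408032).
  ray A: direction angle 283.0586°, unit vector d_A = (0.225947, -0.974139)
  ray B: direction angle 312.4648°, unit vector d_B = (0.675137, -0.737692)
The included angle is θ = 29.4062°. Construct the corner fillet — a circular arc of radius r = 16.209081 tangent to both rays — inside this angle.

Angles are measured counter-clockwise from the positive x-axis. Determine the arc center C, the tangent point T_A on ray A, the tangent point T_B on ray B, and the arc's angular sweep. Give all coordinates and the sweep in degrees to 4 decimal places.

bisector direction at 297.7617° = (0.465795,-0.884893)
center distance |VC| = r/sin(θ/2) = 16.209081/sin(14.7031°) = 63.862981
C = V + |VC|·bis = (26.1303,-83.9199)
T_A = V + ((C−V)·d_A)·d_A = V + 61.7717·d_A = (10.3404,-87.5823)
T_B = V + ((C−V)·d_B)·d_B = V + 61.7717·d_B = (38.0876,-72.9766)
sweep = 180° − θ = 150.5938°

center=(26.1303,-83.9199) T_A=(10.3404,-87.5823) T_B=(38.0876,-72.9766) sweep=150.5938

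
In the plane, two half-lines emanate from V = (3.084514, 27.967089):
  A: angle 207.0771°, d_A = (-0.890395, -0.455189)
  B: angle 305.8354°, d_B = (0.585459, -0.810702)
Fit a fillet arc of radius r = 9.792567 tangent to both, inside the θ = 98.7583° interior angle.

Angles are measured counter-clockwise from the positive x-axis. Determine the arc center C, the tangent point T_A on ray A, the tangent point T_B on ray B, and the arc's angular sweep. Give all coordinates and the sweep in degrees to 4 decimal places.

center=(0.0632,15.4245) T_A=(-4.3943,24.1438) T_B=(8.0020,21.1577) sweep=81.2417

bisector direction at 256.4563° = (-0.234188,-0.972191)
center distance |VC| = r/sin(θ/2) = 9.792567/sin(49.3792°) = 12.901347
C = V + |VC|·bis = (0.0632,15.4245)
T_A = V + ((C−V)·d_A)·d_A = V + 8.3994·d_A = (-4.3943,24.1438)
T_B = V + ((C−V)·d_B)·d_B = V + 8.3994·d_B = (8.0020,21.1577)
sweep = 180° − θ = 81.2417°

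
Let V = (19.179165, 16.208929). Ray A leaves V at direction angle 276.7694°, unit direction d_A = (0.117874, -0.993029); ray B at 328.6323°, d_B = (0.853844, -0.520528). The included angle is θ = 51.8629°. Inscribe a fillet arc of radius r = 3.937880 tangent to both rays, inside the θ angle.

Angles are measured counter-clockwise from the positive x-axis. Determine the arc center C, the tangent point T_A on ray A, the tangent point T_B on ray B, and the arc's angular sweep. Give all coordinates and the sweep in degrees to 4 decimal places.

center=(24.0442,8.6311) T_A=(20.1338,8.1670) T_B=(26.0940,11.9935) sweep=128.1371

bisector direction at 302.7009° = (0.540253,-0.841503)
center distance |VC| = r/sin(θ/2) = 3.937880/sin(25.9315°) = 9.005078
C = V + |VC|·bis = (24.0442,8.6311)
T_A = V + ((C−V)·d_A)·d_A = V + 8.0984·d_A = (20.1338,8.1670)
T_B = V + ((C−V)·d_B)·d_B = V + 8.0984·d_B = (26.0940,11.9935)
sweep = 180° − θ = 128.1371°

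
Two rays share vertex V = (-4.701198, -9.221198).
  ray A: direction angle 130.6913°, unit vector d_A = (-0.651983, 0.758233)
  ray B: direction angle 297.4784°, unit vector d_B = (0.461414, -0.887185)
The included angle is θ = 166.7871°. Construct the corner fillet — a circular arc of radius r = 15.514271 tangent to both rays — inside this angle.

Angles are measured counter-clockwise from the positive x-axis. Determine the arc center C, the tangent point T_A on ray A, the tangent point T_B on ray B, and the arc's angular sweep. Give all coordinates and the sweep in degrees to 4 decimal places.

center=(-17.6361,-17.9738) T_A=(-5.8727,-7.8588) T_B=(-3.8721,-10.8153) sweep=13.2129

bisector direction at 214.0849° = (-0.828209,-0.560420)
center distance |VC| = r/sin(θ/2) = 15.514271/sin(83.3936°) = 15.617977
C = V + |VC|·bis = (-17.6361,-17.9738)
T_A = V + ((C−V)·d_A)·d_A = V + 1.7968·d_A = (-5.8727,-7.8588)
T_B = V + ((C−V)·d_B)·d_B = V + 1.7968·d_B = (-3.8721,-10.8153)
sweep = 180° − θ = 13.2129°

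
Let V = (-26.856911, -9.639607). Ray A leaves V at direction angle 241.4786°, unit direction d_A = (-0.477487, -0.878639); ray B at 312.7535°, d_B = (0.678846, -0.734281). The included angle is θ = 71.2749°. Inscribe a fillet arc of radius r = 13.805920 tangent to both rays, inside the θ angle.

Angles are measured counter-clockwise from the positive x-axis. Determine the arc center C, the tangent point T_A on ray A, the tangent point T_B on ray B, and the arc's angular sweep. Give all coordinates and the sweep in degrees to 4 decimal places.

center=(-23.9216,-33.1520) T_A=(-36.0520,-26.5598) T_B=(-13.7842,-23.7799) sweep=108.7251

bisector direction at 277.1161° = (0.123879,-0.992297)
center distance |VC| = r/sin(θ/2) = 13.805920/sin(35.6375°) = 23.694873
C = V + |VC|·bis = (-23.9216,-33.1520)
T_A = V + ((C−V)·d_A)·d_A = V + 19.2573·d_A = (-36.0520,-26.5598)
T_B = V + ((C−V)·d_B)·d_B = V + 19.2573·d_B = (-13.7842,-23.7799)
sweep = 180° − θ = 108.7251°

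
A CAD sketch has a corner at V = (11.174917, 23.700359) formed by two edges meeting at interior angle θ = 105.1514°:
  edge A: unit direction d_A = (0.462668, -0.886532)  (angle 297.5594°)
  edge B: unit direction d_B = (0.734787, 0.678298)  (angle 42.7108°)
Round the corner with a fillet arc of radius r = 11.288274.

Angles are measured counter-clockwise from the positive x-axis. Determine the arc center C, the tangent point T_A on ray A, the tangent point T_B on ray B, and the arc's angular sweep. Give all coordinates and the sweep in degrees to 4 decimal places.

bisector direction at 350.1351° = (0.985214,-0.171326)
center distance |VC| = r/sin(θ/2) = 11.288274/sin(52.5757°) = 14.214160
C = V + |VC|·bis = (25.1789,21.2651)
T_A = V + ((C−V)·d_A)·d_A = V + 8.6381·d_A = (15.1715,16.0424)
T_B = V + ((C−V)·d_B)·d_B = V + 8.6381·d_B = (17.5221,29.5596)
sweep = 180° − θ = 74.8486°

center=(25.1789,21.2651) T_A=(15.1715,16.0424) T_B=(17.5221,29.5596) sweep=74.8486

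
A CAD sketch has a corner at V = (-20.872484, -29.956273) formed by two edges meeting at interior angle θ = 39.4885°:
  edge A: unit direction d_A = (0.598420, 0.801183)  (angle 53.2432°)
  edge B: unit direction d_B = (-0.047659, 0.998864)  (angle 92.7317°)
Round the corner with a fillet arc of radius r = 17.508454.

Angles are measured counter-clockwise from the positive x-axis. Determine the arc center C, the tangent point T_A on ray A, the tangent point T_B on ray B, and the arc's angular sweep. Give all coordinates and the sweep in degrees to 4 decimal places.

center=(-5.7088,19.6032) T_A=(8.3187,9.1258) T_B=(-23.1973,18.7688) sweep=140.5115

bisector direction at 72.9875° = (0.292581,0.956241)
center distance |VC| = r/sin(θ/2) = 17.508454/sin(19.7443°) = 51.827413
C = V + |VC|·bis = (-5.7088,19.6032)
T_A = V + ((C−V)·d_A)·d_A = V + 48.7805·d_A = (8.3187,9.1258)
T_B = V + ((C−V)·d_B)·d_B = V + 48.7805·d_B = (-23.1973,18.7688)
sweep = 180° − θ = 140.5115°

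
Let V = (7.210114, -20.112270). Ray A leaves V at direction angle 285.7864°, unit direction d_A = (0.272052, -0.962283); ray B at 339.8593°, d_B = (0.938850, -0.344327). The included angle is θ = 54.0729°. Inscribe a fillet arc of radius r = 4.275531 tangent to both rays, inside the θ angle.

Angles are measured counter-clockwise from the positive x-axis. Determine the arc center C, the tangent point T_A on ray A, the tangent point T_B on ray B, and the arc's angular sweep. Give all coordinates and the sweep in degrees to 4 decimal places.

bisector direction at 312.8229° = (0.679734,-0.733459)
center distance |VC| = r/sin(θ/2) = 4.275531/sin(27.0364°) = 9.405924
C = V + |VC|·bis = (13.6036,-27.0111)
T_A = V + ((C−V)·d_A)·d_A = V + 8.3780·d_A = (9.4894,-28.1743)
T_B = V + ((C−V)·d_B)·d_B = V + 8.3780·d_B = (15.0758,-22.9970)
sweep = 180° − θ = 125.9271°

center=(13.6036,-27.0111) T_A=(9.4894,-28.1743) T_B=(15.0758,-22.9970) sweep=125.9271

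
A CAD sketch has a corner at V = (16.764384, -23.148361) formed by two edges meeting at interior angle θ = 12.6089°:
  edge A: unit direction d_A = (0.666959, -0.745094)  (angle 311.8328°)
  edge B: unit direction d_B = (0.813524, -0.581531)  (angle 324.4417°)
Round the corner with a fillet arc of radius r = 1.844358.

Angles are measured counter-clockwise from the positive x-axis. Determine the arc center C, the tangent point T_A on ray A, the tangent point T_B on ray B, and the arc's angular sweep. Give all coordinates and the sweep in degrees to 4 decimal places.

center=(29.2729,-34.3569) T_A=(27.8987,-35.5870) T_B=(30.3454,-32.8565) sweep=167.3911

bisector direction at 318.1373° = (0.744746,-0.667349)
center distance |VC| = r/sin(θ/2) = 1.844358/sin(6.3045°) = 16.795671
C = V + |VC|·bis = (29.2729,-34.3569)
T_A = V + ((C−V)·d_A)·d_A = V + 16.6941·d_A = (27.8987,-35.5870)
T_B = V + ((C−V)·d_B)·d_B = V + 16.6941·d_B = (30.3454,-32.8565)
sweep = 180° − θ = 167.3911°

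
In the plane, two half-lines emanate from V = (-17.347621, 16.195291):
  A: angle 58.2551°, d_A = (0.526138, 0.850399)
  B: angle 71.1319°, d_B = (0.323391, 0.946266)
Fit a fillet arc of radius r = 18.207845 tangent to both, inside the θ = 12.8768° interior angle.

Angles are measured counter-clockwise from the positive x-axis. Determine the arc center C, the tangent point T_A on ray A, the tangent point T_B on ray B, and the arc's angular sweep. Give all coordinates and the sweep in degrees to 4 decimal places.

bisector direction at 64.6935° = (0.427460,0.904034)
center distance |VC| = r/sin(θ/2) = 18.207845/sin(6.4384°) = 162.374417
C = V + |VC|·bis = (52.0610,162.9873)
T_A = V + ((C−V)·d_A)·d_A = V + 161.3503·d_A = (67.5450,153.4075)
T_B = V + ((C−V)·d_B)·d_B = V + 161.3503·d_B = (34.8316,168.8755)
sweep = 180° − θ = 167.1232°

center=(52.0610,162.9873) T_A=(67.5450,153.4075) T_B=(34.8316,168.8755) sweep=167.1232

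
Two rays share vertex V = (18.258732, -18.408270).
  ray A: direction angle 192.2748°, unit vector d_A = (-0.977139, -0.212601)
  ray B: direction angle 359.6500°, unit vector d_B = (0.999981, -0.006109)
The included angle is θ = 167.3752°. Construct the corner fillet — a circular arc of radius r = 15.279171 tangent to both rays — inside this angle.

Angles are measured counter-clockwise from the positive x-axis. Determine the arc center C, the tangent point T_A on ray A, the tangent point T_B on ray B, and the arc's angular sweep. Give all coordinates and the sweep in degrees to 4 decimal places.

center=(19.8555,-33.6975) T_A=(16.6072,-18.7676) T_B=(19.9489,-18.4186) sweep=12.6248

bisector direction at 275.9624° = (0.103876,-0.994590)
center distance |VC| = r/sin(θ/2) = 15.279171/sin(83.6876°) = 15.372371
C = V + |VC|·bis = (19.8555,-33.6975)
T_A = V + ((C−V)·d_A)·d_A = V + 1.6902·d_A = (16.6072,-18.7676)
T_B = V + ((C−V)·d_B)·d_B = V + 1.6902·d_B = (19.9489,-18.4186)
sweep = 180° − θ = 12.6248°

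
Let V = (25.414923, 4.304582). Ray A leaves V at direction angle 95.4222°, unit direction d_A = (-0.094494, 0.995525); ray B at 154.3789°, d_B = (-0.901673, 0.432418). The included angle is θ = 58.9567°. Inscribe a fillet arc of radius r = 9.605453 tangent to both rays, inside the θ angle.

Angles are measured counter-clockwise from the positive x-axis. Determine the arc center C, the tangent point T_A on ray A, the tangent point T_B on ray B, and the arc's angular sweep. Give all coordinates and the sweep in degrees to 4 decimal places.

center=(14.2468,20.3134) T_A=(23.8092,21.2211) T_B=(10.0932,11.6525) sweep=121.0433

bisector direction at 124.9006° = (-0.572154,0.820146)
center distance |VC| = r/sin(θ/2) = 9.605453/sin(29.4783°) = 19.519523
C = V + |VC|·bis = (14.2468,20.3134)
T_A = V + ((C−V)·d_A)·d_A = V + 16.9926·d_A = (23.8092,21.2211)
T_B = V + ((C−V)·d_B)·d_B = V + 16.9926·d_B = (10.0932,11.6525)
sweep = 180° − θ = 121.0433°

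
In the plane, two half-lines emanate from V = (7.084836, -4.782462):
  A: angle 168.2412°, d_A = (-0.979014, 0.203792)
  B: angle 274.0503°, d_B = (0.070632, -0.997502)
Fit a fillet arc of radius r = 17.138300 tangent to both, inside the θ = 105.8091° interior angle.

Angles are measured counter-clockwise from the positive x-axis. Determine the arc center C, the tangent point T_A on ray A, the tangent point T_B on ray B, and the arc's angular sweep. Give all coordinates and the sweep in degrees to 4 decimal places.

center=(-9.0953,-18.9201) T_A=(-5.6027,-2.1414) T_B=(8.0002,-17.7095) sweep=74.1909

bisector direction at 221.1457° = (-0.753038,-0.657977)
center distance |VC| = r/sin(θ/2) = 17.138300/sin(52.9046°) = 21.486480
C = V + |VC|·bis = (-9.0953,-18.9201)
T_A = V + ((C−V)·d_A)·d_A = V + 12.9595·d_A = (-5.6027,-2.1414)
T_B = V + ((C−V)·d_B)·d_B = V + 12.9595·d_B = (8.0002,-17.7095)
sweep = 180° − θ = 74.1909°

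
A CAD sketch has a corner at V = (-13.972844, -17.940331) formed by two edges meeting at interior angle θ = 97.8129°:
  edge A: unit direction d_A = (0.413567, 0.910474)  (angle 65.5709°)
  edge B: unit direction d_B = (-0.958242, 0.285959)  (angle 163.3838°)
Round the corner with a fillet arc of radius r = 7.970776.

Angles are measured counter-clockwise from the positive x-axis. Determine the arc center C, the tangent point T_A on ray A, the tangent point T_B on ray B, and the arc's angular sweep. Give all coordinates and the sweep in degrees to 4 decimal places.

bisector direction at 114.4774° = (-0.414333,0.910125)
center distance |VC| = r/sin(θ/2) = 7.970776/sin(48.9064°) = 10.576407
C = V + |VC|·bis = (-18.3550,-8.3145)
T_A = V + ((C−V)·d_A)·d_A = V + 6.9518·d_A = (-11.0978,-11.6109)
T_B = V + ((C−V)·d_B)·d_B = V + 6.9518·d_B = (-20.6343,-15.9524)
sweep = 180° − θ = 82.1871°

center=(-18.3550,-8.3145) T_A=(-11.0978,-11.6109) T_B=(-20.6343,-15.9524) sweep=82.1871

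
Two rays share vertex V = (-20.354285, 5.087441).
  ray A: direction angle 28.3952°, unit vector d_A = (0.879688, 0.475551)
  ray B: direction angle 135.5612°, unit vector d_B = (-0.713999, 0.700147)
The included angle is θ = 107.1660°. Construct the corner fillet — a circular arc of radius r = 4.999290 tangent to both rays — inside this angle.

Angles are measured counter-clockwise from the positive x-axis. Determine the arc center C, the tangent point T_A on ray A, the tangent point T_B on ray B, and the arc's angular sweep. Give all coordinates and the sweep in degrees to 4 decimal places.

center=(-19.4873,11.2391) T_A=(-17.1099,6.8413) T_B=(-22.9876,7.6696) sweep=72.8340

bisector direction at 81.9782° = (0.139550,0.990215)
center distance |VC| = r/sin(θ/2) = 4.999290/sin(53.5830°) = 6.212477
C = V + |VC|·bis = (-19.4873,11.2391)
T_A = V + ((C−V)·d_A)·d_A = V + 3.6881·d_A = (-17.1099,6.8413)
T_B = V + ((C−V)·d_B)·d_B = V + 3.6881·d_B = (-22.9876,7.6696)
sweep = 180° − θ = 72.8340°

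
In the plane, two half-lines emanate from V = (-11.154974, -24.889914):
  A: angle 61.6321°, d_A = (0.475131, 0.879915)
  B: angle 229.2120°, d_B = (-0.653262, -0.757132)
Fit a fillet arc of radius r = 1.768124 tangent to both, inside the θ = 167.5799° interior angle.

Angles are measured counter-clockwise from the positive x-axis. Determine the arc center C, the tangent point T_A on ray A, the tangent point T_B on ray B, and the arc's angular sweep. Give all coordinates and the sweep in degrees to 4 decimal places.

bisector direction at 145.4221° = (-0.823355,0.567527)
center distance |VC| = r/sin(θ/2) = 1.768124/sin(83.7900°) = 1.778561
C = V + |VC|·bis = (-12.6194,-23.8805)
T_A = V + ((C−V)·d_A)·d_A = V + 0.1924·d_A = (-11.0636,-24.7206)
T_B = V + ((C−V)·d_B)·d_B = V + 0.1924·d_B = (-11.2807,-25.0356)
sweep = 180° − θ = 12.4201°

center=(-12.6194,-23.8805) T_A=(-11.0636,-24.7206) T_B=(-11.2807,-25.0356) sweep=12.4201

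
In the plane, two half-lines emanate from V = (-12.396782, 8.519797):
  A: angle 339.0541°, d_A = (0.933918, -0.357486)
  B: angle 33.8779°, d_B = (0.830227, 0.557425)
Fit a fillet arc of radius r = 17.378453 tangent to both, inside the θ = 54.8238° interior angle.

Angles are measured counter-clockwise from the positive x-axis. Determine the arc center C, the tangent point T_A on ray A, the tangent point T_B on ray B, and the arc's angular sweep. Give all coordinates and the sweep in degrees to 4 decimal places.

center=(25.1108,12.7707) T_A=(18.8983,-3.4594) T_B=(15.4236,27.1988) sweep=125.1762

bisector direction at 6.4660° = (0.993639,0.112614)
center distance |VC| = r/sin(θ/2) = 17.378453/sin(27.4119°) = 37.747721
C = V + |VC|·bis = (25.1108,12.7707)
T_A = V + ((C−V)·d_A)·d_A = V + 33.5094·d_A = (18.8983,-3.4594)
T_B = V + ((C−V)·d_B)·d_B = V + 33.5094·d_B = (15.4236,27.1988)
sweep = 180° − θ = 125.1762°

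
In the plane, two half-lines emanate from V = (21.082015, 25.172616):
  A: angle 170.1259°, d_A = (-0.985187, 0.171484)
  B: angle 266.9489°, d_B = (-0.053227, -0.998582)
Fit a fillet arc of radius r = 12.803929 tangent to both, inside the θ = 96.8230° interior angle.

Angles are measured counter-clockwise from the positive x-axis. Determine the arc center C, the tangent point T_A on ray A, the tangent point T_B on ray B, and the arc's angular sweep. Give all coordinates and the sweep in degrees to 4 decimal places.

center=(7.6914,14.5070) T_A=(9.8871,27.1212) T_B=(20.4772,13.8255) sweep=83.1770

bisector direction at 218.5374° = (-0.782202,-0.623025)
center distance |VC| = r/sin(θ/2) = 12.803929/sin(48.4115°) = 17.119124
C = V + |VC|·bis = (7.6914,14.5070)
T_A = V + ((C−V)·d_A)·d_A = V + 11.3633·d_A = (9.8871,27.1212)
T_B = V + ((C−V)·d_B)·d_B = V + 11.3633·d_B = (20.4772,13.8255)
sweep = 180° − θ = 83.1770°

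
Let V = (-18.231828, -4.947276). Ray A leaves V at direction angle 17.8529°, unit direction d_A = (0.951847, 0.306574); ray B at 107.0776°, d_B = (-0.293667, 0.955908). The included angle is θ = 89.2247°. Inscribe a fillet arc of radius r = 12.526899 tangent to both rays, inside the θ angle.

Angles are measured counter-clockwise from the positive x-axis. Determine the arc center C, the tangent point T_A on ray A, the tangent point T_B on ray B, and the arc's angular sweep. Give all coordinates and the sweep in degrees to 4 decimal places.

bisector direction at 62.4653° = (0.462287,0.886731)
center distance |VC| = r/sin(θ/2) = 12.526899/sin(44.6123°) = 17.836797
C = V + |VC|·bis = (-9.9861,10.8692)
T_A = V + ((C−V)·d_A)·d_A = V + 12.6976·d_A = (-6.1457,-1.0545)
T_B = V + ((C−V)·d_B)·d_B = V + 12.6976·d_B = (-21.9607,7.1904)
sweep = 180° − θ = 90.7753°

center=(-9.9861,10.8692) T_A=(-6.1457,-1.0545) T_B=(-21.9607,7.1904) sweep=90.7753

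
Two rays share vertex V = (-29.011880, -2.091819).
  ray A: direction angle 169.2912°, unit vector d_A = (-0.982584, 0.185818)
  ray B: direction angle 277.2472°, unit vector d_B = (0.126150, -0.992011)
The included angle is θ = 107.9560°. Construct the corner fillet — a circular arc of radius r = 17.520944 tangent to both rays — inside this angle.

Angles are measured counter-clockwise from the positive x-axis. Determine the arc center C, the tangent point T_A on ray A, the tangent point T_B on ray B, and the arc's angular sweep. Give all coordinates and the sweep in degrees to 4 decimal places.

center=(-44.7857,-16.9403) T_A=(-41.5300,0.2755) T_B=(-27.4047,-14.7300) sweep=72.0440

bisector direction at 223.2692° = (-0.728141,-0.685427)
center distance |VC| = r/sin(θ/2) = 17.520944/sin(53.9780°) = 21.663123
C = V + |VC|·bis = (-44.7857,-16.9403)
T_A = V + ((C−V)·d_A)·d_A = V + 12.7400·d_A = (-41.5300,0.2755)
T_B = V + ((C−V)·d_B)·d_B = V + 12.7400·d_B = (-27.4047,-14.7300)
sweep = 180° − θ = 72.0440°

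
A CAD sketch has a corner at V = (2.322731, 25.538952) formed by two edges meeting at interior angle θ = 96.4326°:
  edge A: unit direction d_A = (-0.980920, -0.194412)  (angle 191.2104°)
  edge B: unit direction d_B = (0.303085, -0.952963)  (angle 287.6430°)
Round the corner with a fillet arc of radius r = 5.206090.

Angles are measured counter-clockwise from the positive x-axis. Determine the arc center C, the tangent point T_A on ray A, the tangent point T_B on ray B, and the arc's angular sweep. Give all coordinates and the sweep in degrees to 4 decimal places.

bisector direction at 239.4267° = (-0.508640,-0.860979)
center distance |VC| = r/sin(θ/2) = 5.206090/sin(48.2163°) = 6.981803
C = V + |VC|·bis = (-1.2285,19.5278)
T_A = V + ((C−V)·d_A)·d_A = V + 4.6521·d_A = (-2.2406,24.6345)
T_B = V + ((C−V)·d_B)·d_B = V + 4.6521·d_B = (3.7327,21.1057)
sweep = 180° − θ = 83.5674°

center=(-1.2285,19.5278) T_A=(-2.2406,24.6345) T_B=(3.7327,21.1057) sweep=83.5674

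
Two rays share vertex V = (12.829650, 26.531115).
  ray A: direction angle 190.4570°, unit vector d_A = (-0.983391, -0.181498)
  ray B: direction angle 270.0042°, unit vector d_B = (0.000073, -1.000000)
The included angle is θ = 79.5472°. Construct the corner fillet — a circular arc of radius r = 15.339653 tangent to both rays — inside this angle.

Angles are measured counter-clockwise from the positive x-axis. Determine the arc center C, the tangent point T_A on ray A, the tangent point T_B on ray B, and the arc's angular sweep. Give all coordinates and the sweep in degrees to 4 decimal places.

bisector direction at 230.2306° = (-0.639699,-0.768625)
center distance |VC| = r/sin(θ/2) = 15.339653/sin(39.7736°) = 23.977363
C = V + |VC|·bis = (-2.5087,8.1015)
T_A = V + ((C−V)·d_A)·d_A = V + 18.4285·d_A = (-5.2928,23.1864)
T_B = V + ((C−V)·d_B)·d_B = V + 18.4285·d_B = (12.8310,8.1026)
sweep = 180° − θ = 100.4528°

center=(-2.5087,8.1015) T_A=(-5.2928,23.1864) T_B=(12.8310,8.1026) sweep=100.4528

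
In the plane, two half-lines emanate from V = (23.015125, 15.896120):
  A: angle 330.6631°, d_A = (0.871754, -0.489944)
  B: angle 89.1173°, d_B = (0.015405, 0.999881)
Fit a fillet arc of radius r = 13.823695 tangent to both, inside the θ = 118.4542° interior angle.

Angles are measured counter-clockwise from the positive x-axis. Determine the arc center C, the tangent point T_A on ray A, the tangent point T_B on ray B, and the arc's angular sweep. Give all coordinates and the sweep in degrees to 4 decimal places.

bisector direction at 29.8902° = (0.866982,0.498339)
center distance |VC| = r/sin(θ/2) = 13.823695/sin(59.2271°) = 16.088993
C = V + |VC|·bis = (36.9640,23.9139)
T_A = V + ((C−V)·d_A)·d_A = V + 8.2317·d_A = (30.1912,11.8630)
T_B = V + ((C−V)·d_B)·d_B = V + 8.2317·d_B = (23.1419,24.1269)
sweep = 180° − θ = 61.5458°

center=(36.9640,23.9139) T_A=(30.1912,11.8630) T_B=(23.1419,24.1269) sweep=61.5458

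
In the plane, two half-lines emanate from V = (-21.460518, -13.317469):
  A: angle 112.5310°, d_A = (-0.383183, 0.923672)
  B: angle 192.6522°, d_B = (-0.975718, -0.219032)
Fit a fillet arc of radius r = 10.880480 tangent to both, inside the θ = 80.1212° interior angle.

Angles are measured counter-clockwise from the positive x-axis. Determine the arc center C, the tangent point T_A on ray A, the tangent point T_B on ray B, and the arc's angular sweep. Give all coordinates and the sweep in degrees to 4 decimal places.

center=(-36.4685,-5.5353) T_A=(-26.4185,-1.3660) T_B=(-34.0854,-16.1515) sweep=99.8788

bisector direction at 152.5916° = (-0.887748,0.460330)
center distance |VC| = r/sin(θ/2) = 10.880480/sin(40.0606°) = 16.905722
C = V + |VC|·bis = (-36.4685,-5.5353)
T_A = V + ((C−V)·d_A)·d_A = V + 12.9390·d_A = (-26.4185,-1.3660)
T_B = V + ((C−V)·d_B)·d_B = V + 12.9390·d_B = (-34.0854,-16.1515)
sweep = 180° − θ = 99.8788°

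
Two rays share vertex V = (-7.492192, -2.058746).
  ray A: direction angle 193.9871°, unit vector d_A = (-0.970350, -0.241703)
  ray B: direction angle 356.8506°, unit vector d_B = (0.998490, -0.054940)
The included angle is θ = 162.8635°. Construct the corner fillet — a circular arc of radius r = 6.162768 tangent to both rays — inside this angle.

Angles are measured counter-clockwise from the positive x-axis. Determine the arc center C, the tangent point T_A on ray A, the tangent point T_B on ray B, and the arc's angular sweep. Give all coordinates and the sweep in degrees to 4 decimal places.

center=(-6.9036,-8.2632) T_A=(-8.3932,-2.2832) T_B=(-6.5651,-2.1098) sweep=17.1365

bisector direction at 275.4189° = (0.094436,-0.995531)
center distance |VC| = r/sin(θ/2) = 6.162768/sin(81.4317°) = 6.232326
C = V + |VC|·bis = (-6.9036,-8.2632)
T_A = V + ((C−V)·d_A)·d_A = V + 0.9285·d_A = (-8.3932,-2.2832)
T_B = V + ((C−V)·d_B)·d_B = V + 0.9285·d_B = (-6.5651,-2.1098)
sweep = 180° − θ = 17.1365°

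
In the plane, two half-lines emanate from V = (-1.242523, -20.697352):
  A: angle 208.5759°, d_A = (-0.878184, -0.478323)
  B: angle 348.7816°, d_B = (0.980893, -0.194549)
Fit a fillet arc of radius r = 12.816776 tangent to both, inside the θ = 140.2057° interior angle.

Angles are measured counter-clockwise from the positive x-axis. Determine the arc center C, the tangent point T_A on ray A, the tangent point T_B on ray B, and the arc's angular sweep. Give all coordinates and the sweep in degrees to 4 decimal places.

bisector direction at 278.6788° = (0.150894,-0.988550)
center distance |VC| = r/sin(θ/2) = 12.816776/sin(70.1029°) = 13.630445
C = V + |VC|·bis = (0.8142,-34.1717)
T_A = V + ((C−V)·d_A)·d_A = V + 4.6389·d_A = (-5.3163,-22.9162)
T_B = V + ((C−V)·d_B)·d_B = V + 4.6389·d_B = (3.3077,-21.5998)
sweep = 180° − θ = 39.7943°

center=(0.8142,-34.1717) T_A=(-5.3163,-22.9162) T_B=(3.3077,-21.5998) sweep=39.7943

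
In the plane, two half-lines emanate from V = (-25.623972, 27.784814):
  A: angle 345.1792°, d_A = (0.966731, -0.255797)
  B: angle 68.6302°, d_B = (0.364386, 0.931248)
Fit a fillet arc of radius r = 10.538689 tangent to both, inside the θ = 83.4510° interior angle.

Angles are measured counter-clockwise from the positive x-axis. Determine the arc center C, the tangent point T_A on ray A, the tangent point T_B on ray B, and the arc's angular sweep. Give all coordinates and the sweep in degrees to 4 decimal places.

center=(-11.5036,34.9499) T_A=(-14.1994,24.7619) T_B=(-21.3177,38.7901) sweep=96.5490

bisector direction at 26.9047° = (0.891760,0.452508)
center distance |VC| = r/sin(θ/2) = 10.538689/sin(41.7255°) = 15.834257
C = V + |VC|·bis = (-11.5036,34.9499)
T_A = V + ((C−V)·d_A)·d_A = V + 11.8178·d_A = (-14.1994,24.7619)
T_B = V + ((C−V)·d_B)·d_B = V + 11.8178·d_B = (-21.3177,38.7901)
sweep = 180° − θ = 96.5490°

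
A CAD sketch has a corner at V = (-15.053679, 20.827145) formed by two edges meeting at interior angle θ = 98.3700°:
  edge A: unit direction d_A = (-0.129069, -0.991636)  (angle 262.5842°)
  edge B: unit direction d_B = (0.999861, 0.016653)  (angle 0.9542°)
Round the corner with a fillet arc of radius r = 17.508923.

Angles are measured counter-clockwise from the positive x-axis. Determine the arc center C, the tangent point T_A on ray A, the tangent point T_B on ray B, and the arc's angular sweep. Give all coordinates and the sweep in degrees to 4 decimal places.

center=(0.3571,3.5725) T_A=(-17.0054,5.8323) T_B=(0.0655,21.0790) sweep=81.6300

bisector direction at 311.7692° = (0.666132,-0.745834)
center distance |VC| = r/sin(θ/2) = 17.508923/sin(49.1850°) = 23.134737
C = V + |VC|·bis = (0.3571,3.5725)
T_A = V + ((C−V)·d_A)·d_A = V + 15.1213·d_A = (-17.0054,5.8323)
T_B = V + ((C−V)·d_B)·d_B = V + 15.1213·d_B = (0.0655,21.0790)
sweep = 180° − θ = 81.6300°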